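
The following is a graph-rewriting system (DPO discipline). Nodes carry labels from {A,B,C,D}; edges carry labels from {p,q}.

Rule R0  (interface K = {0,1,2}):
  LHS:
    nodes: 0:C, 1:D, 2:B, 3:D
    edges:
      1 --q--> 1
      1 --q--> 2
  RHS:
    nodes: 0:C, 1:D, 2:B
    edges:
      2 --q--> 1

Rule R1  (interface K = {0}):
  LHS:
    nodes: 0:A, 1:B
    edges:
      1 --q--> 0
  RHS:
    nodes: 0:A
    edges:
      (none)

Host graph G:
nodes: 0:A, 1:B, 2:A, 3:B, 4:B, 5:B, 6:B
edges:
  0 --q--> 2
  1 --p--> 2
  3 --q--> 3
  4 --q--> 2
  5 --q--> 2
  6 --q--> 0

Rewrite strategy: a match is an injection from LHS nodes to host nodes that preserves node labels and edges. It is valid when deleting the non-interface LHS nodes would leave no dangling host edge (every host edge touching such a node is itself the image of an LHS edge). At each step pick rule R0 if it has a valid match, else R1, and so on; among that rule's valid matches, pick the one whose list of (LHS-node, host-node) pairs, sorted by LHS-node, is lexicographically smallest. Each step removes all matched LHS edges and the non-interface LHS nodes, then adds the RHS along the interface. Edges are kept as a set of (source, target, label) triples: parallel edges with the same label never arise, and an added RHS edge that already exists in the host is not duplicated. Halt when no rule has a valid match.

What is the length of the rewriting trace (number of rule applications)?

Answer: 3

Rewrite trace:
[0] host  ⇒  7 nodes, 6 edges  {0-q->2 1-p->2 3-q->3 4-q->2 5-q->2 6-q->0}
[1] R1 @ {0↦0, 1↦6}  ⇒  6 nodes, 5 edges  {0-q->2 1-p->2 3-q->3 4-q->2 5-q->2}
[2] R1 @ {0↦2, 1↦4}  ⇒  5 nodes, 4 edges  {0-q->2 1-p->2 3-q->3 5-q->2}
[3] R1 @ {0↦2, 1↦5}  ⇒  4 nodes, 3 edges  {0-q->2 1-p->2 3-q->3}
halt: no rule applies after step 3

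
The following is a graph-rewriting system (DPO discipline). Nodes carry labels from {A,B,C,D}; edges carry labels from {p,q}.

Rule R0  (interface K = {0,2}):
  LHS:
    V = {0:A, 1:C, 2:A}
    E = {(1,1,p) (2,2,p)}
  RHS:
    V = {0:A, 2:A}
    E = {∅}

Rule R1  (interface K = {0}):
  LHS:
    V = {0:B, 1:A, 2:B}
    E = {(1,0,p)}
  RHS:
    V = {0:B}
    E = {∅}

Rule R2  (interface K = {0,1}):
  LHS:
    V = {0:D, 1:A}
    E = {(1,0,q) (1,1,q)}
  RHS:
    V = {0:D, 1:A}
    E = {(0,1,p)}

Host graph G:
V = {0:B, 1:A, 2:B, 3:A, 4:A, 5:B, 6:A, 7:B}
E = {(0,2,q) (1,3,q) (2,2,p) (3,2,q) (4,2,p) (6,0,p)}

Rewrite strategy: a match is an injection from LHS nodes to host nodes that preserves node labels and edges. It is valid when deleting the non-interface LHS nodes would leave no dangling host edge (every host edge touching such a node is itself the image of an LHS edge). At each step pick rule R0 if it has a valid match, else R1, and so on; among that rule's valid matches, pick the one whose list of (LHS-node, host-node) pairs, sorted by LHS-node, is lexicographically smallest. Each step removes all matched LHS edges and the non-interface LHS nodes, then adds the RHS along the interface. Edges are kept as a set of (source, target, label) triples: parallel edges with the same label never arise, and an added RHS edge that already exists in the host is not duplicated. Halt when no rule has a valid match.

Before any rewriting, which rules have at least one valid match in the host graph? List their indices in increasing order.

R0: no valid match — LHS pattern not found
R1: 4 valid matches — {0↦0, 1↦6, 2↦5}, {0↦0, 1↦6, 2↦7}, {0↦2, 1↦4, 2↦5} (+1 more)
R2: no valid match — LHS pattern not found

Answer: [R1]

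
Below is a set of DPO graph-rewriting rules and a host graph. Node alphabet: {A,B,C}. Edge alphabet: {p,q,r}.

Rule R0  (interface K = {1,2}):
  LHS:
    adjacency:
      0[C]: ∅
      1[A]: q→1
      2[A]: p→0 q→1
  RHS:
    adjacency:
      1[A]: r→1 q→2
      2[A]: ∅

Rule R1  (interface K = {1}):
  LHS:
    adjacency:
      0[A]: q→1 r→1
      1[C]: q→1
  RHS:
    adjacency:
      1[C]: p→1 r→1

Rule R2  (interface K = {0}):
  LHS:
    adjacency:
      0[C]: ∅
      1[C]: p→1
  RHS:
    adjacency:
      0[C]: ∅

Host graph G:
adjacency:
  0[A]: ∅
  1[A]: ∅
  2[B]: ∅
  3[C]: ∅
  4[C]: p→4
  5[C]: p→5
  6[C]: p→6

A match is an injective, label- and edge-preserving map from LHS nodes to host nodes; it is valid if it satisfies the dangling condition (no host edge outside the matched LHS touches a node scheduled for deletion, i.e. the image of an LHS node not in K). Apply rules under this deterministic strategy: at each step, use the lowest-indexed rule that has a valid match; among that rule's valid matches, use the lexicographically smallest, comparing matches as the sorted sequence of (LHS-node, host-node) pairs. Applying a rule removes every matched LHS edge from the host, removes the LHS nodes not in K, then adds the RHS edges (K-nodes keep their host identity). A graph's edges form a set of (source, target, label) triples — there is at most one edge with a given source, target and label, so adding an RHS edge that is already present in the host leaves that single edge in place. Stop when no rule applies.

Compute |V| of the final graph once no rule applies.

initial: |V|=7 |E|=3  E = 4-p->4 5-p->5 6-p->6
step 1: apply R2 at {0↦3, 1↦4}  → |V|=6 |E|=2  E = 5-p->5 6-p->6
step 2: apply R2 at {0↦3, 1↦5}  → |V|=5 |E|=1  E = 6-p->6
step 3: apply R2 at {0↦3, 1↦6}  → |V|=4 |E|=0  E = ∅
halt: no rule applies after step 3
NF nodes: {0:A, 1:A, 2:B, 3:C}

Answer: 4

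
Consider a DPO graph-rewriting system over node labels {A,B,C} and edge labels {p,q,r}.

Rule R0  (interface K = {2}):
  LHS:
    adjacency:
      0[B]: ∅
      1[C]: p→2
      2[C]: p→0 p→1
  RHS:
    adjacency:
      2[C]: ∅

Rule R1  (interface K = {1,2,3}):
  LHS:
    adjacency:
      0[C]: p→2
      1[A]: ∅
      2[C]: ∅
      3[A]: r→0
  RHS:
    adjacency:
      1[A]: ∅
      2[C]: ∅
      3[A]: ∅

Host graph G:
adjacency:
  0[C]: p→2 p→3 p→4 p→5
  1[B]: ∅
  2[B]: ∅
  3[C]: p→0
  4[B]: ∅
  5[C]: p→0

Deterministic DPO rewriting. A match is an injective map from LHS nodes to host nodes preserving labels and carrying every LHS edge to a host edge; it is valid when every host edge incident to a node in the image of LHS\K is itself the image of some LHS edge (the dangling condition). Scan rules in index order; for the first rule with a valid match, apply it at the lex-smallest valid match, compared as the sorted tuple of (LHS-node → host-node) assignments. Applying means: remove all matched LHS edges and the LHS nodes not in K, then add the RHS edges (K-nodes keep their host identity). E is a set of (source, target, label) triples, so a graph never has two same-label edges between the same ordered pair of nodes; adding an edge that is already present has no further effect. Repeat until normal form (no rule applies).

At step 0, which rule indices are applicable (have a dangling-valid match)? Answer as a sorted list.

R0: 4 valid matches — {0↦2, 1↦3, 2↦0}, {0↦2, 1↦5, 2↦0}, {0↦4, 1↦3, 2↦0} (+1 more)
R1: no valid match — LHS pattern not found

Answer: [R0]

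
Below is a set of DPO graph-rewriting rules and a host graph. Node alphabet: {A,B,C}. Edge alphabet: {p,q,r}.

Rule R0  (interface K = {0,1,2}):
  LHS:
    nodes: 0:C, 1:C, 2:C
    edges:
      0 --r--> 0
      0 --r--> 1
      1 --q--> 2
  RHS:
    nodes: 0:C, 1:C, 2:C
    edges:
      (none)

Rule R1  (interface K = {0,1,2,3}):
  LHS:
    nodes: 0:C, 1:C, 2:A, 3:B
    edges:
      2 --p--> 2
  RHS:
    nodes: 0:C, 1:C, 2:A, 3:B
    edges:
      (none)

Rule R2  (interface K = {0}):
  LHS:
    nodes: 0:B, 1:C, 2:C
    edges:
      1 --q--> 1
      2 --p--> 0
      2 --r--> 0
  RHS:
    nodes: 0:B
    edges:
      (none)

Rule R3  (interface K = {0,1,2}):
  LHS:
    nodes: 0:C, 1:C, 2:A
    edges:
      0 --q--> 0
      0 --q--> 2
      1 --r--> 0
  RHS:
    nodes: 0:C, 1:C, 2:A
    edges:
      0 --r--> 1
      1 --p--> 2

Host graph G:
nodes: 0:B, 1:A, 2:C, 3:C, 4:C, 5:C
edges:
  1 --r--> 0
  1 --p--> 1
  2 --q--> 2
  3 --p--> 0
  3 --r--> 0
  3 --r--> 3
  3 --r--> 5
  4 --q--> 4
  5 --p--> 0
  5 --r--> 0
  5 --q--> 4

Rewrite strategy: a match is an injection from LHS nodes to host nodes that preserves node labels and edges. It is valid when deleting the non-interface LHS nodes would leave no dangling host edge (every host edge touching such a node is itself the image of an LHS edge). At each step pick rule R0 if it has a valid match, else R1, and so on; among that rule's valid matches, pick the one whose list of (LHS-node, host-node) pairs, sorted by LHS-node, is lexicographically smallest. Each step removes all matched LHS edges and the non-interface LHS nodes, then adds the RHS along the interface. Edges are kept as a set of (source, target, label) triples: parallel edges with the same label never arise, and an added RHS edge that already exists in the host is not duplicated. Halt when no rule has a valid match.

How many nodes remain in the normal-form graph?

Answer: 2

Derivation:
[0] host  ⇒  6 nodes, 11 edges  {1-r->0 1-p->1 2-q->2 3-p->0 3-r->0 3-r->3 3-r->5 4-q->4 5-p->0 5-r->0 5-q->4}
[1] R0 @ {0↦3, 1↦5, 2↦4}  ⇒  6 nodes, 8 edges  {1-r->0 1-p->1 2-q->2 3-p->0 3-r->0 4-q->4 5-p->0 5-r->0}
[2] R1 @ {0↦2, 1↦3, 2↦1, 3↦0}  ⇒  6 nodes, 7 edges  {1-r->0 2-q->2 3-p->0 3-r->0 4-q->4 5-p->0 5-r->0}
[3] R2 @ {0↦0, 1↦2, 2↦3}  ⇒  4 nodes, 4 edges  {1-r->0 4-q->4 5-p->0 5-r->0}
[4] R2 @ {0↦0, 1↦4, 2↦5}  ⇒  2 nodes, 1 edges  {1-r->0}
normal form: no rule applies after step 4
NF nodes: {0:B, 1:A}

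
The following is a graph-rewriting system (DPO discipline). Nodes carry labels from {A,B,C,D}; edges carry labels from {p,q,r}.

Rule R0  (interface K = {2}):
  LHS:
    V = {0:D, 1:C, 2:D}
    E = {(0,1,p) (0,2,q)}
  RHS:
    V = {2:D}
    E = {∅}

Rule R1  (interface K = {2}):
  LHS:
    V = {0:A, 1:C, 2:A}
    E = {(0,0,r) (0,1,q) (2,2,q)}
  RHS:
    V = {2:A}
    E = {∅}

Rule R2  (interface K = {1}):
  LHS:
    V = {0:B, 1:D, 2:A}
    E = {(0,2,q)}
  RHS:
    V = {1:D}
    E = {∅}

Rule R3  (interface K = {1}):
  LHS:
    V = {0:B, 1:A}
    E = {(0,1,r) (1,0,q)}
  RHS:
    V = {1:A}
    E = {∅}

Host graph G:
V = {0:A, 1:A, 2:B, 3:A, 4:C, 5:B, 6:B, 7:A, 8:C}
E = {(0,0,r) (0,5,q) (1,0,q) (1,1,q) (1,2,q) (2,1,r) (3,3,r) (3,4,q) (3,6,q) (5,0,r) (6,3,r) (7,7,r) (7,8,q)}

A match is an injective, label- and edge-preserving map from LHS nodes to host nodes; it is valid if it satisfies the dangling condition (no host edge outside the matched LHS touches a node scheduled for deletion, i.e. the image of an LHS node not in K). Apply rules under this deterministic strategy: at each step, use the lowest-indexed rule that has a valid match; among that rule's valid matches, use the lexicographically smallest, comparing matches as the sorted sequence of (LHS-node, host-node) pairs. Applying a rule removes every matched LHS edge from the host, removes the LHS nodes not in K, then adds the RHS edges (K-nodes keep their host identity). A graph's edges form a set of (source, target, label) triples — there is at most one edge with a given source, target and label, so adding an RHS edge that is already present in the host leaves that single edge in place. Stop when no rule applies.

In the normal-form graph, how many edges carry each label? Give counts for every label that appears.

[0] host  ⇒  9 nodes, 13 edges  {0-r->0 0-q->5 1-q->0 1-q->1 1-q->2 2-r->1 3-r->3 3-q->4 3-q->6 5-r->0 6-r->3 7-r->7 7-q->8}
[1] R1 @ {0↦7, 1↦8, 2↦1}  ⇒  7 nodes, 10 edges  {0-r->0 0-q->5 1-q->0 1-q->2 2-r->1 3-r->3 3-q->4 3-q->6 5-r->0 6-r->3}
[2] R3 @ {0↦2, 1↦1}  ⇒  6 nodes, 8 edges  {0-r->0 0-q->5 1-q->0 3-r->3 3-q->4 3-q->6 5-r->0 6-r->3}
[3] R3 @ {0↦5, 1↦0}  ⇒  5 nodes, 6 edges  {0-r->0 1-q->0 3-r->3 3-q->4 3-q->6 6-r->3}
[4] R3 @ {0↦6, 1↦3}  ⇒  4 nodes, 4 edges  {0-r->0 1-q->0 3-r->3 3-q->4}
normal form: no rule applies after step 4
NF edges: [(0, 0, 'r'), (1, 0, 'q'), (3, 3, 'r'), (3, 4, 'q')]

Answer: q:2 r:2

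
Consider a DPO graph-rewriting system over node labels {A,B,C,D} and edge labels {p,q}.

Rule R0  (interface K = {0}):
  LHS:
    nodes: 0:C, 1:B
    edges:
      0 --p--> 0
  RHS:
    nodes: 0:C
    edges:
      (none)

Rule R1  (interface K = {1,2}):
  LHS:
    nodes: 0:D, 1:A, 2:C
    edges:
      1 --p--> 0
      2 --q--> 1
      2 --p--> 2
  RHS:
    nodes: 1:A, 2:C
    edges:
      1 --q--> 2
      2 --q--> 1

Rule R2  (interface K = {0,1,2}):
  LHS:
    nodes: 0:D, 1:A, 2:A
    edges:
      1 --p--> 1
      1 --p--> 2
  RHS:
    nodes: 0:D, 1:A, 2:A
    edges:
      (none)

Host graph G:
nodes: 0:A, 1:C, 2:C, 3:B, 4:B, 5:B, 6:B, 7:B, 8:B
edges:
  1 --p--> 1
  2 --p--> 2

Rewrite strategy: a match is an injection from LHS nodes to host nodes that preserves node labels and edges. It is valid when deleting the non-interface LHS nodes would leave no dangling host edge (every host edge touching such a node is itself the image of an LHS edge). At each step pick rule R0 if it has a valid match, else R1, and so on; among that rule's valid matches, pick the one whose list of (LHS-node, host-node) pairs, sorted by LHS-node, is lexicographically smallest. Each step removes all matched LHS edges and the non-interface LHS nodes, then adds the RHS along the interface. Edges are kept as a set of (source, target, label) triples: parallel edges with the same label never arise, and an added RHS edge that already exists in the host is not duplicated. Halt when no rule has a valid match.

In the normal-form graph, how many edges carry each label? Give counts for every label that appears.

start.  V:9 E:2  edges: 1-p->1 2-p->2
1. fire R0 via {0↦1, 1↦3}  →  V:8 E:1  edges: 2-p->2
2. fire R0 via {0↦2, 1↦4}  →  V:7 E:0  edges: ∅
normal form: no rule applies after step 2
NF edges: []

Answer: (no edges)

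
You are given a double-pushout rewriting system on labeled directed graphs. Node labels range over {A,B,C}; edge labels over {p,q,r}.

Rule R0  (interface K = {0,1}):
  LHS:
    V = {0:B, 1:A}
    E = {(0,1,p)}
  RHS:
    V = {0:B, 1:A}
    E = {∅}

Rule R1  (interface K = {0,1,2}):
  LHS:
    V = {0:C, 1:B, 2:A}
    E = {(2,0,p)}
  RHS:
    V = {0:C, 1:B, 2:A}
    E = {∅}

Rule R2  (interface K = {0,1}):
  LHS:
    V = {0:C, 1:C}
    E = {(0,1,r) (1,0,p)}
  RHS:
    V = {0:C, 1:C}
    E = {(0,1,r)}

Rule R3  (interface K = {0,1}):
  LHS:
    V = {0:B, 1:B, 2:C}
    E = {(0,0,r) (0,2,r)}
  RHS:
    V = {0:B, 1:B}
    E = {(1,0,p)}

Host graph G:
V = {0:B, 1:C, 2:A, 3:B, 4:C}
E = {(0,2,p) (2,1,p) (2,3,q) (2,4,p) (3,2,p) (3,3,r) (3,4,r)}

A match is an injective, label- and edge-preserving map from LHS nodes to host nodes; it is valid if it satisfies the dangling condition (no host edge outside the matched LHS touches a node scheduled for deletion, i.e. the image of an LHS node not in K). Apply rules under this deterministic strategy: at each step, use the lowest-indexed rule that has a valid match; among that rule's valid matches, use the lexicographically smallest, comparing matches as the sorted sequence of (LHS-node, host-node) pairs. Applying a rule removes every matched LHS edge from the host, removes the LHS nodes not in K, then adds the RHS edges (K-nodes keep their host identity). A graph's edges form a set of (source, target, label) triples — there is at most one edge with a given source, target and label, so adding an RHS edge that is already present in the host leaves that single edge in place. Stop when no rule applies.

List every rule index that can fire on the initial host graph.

Answer: [R0,R1]

Steps:
R0: 2 valid matches — {0↦0, 1↦2}, {0↦3, 1↦2}
R1: 4 valid matches — {0↦1, 1↦0, 2↦2}, {0↦1, 1↦3, 2↦2}, {0↦4, 1↦0, 2↦2} (+1 more)
R2: no valid match — LHS pattern not found
R3: no valid match — 1 raw match, all fail dangling condition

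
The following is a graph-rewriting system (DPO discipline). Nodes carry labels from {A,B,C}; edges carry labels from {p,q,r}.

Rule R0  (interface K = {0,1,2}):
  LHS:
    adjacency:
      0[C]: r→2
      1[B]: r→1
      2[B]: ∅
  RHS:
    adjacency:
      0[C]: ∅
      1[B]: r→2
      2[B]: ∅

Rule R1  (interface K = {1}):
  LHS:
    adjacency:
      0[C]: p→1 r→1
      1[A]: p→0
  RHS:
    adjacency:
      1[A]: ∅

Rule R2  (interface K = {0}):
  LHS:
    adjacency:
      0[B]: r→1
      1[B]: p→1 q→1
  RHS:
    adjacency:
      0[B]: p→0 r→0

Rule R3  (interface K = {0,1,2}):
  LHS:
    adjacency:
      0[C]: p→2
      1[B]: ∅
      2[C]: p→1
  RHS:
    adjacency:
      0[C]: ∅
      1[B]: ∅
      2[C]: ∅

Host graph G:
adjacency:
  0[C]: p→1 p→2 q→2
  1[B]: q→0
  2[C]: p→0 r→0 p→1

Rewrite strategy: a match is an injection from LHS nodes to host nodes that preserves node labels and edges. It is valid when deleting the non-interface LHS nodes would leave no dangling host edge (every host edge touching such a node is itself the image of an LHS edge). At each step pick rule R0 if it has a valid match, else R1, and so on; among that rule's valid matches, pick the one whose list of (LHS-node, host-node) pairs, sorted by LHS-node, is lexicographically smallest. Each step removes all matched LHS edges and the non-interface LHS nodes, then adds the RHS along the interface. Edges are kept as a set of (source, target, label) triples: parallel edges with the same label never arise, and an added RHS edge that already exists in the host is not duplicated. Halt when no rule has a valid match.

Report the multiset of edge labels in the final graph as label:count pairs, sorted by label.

[0] host  ⇒  3 nodes, 7 edges  {0-p->1 0-p->2 0-q->2 1-q->0 2-p->0 2-r->0 2-p->1}
[1] R3 @ {0↦0, 1↦1, 2↦2}  ⇒  3 nodes, 5 edges  {0-p->1 0-q->2 1-q->0 2-p->0 2-r->0}
[2] R3 @ {0↦2, 1↦1, 2↦0}  ⇒  3 nodes, 3 edges  {0-q->2 1-q->0 2-r->0}
halt: no rule applies after step 2
NF edges: [(0, 2, 'q'), (1, 0, 'q'), (2, 0, 'r')]

Answer: q:2 r:1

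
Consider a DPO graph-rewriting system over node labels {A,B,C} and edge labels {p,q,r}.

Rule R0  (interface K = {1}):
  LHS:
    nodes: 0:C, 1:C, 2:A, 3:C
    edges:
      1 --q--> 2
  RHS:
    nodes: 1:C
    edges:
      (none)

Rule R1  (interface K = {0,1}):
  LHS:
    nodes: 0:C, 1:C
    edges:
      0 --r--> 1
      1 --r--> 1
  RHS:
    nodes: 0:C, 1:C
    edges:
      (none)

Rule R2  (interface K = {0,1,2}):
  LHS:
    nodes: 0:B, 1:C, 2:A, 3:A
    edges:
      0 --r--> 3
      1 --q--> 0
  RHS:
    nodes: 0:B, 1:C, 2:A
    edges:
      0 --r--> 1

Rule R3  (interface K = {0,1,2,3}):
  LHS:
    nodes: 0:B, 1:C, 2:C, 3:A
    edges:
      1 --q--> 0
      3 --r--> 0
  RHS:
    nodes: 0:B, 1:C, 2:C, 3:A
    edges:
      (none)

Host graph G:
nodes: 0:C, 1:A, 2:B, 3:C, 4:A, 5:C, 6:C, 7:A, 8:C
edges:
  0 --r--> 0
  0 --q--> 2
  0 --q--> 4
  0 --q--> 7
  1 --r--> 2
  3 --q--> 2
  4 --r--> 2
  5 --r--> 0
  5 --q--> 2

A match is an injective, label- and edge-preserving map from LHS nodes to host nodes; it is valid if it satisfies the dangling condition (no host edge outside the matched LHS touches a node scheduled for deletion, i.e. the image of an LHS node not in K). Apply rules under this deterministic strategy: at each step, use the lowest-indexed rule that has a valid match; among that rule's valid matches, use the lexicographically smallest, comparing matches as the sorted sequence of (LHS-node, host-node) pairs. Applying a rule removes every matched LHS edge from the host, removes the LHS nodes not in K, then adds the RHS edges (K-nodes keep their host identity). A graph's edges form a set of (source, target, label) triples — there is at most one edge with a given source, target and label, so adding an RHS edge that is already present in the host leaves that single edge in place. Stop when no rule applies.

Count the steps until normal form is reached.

start.  V:9 E:9  edges: 0-r->0 0-q->2 0-q->4 0-q->7 1-r->2 3-q->2 4-r->2 5-r->0 5-q->2
1. fire R0 via {0↦6, 1↦0, 2↦7, 3↦8}  →  V:6 E:8  edges: 0-r->0 0-q->2 0-q->4 1-r->2 3-q->2 4-r->2 5-r->0 5-q->2
2. fire R1 via {0↦5, 1↦0}  →  V:6 E:6  edges: 0-q->2 0-q->4 1-r->2 3-q->2 4-r->2 5-q->2
3. fire R3 via {0↦2, 1↦0, 2↦3, 3↦1}  →  V:6 E:4  edges: 0-q->4 3-q->2 4-r->2 5-q->2
4. fire R3 via {0↦2, 1↦3, 2↦0, 3↦4}  →  V:6 E:2  edges: 0-q->4 5-q->2
normal form: no rule applies after step 4

Answer: 4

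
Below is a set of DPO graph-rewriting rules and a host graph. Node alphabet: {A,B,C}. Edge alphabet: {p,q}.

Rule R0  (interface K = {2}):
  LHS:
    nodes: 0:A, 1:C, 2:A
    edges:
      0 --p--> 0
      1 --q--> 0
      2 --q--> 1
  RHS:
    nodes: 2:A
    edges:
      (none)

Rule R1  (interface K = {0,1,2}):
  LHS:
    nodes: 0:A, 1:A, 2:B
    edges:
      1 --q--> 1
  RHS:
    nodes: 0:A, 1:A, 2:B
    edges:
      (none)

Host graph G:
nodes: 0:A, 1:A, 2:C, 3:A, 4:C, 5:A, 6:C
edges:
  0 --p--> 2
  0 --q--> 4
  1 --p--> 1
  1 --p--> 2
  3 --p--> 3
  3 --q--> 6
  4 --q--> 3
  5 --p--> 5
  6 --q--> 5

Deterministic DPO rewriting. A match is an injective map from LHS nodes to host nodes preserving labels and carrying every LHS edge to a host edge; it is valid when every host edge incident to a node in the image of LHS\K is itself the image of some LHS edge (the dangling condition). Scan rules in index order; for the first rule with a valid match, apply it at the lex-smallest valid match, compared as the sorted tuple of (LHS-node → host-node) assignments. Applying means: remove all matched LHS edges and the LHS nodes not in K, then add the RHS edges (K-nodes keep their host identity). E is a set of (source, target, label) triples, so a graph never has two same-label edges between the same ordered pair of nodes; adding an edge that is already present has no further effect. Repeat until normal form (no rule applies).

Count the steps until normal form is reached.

Answer: 2

Derivation:
[0] host  ⇒  7 nodes, 9 edges  {0-p->2 0-q->4 1-p->1 1-p->2 3-p->3 3-q->6 4-q->3 5-p->5 6-q->5}
[1] R0 @ {0↦5, 1↦6, 2↦3}  ⇒  5 nodes, 6 edges  {0-p->2 0-q->4 1-p->1 1-p->2 3-p->3 4-q->3}
[2] R0 @ {0↦3, 1↦4, 2↦0}  ⇒  3 nodes, 3 edges  {0-p->2 1-p->1 1-p->2}
halt: no rule applies after step 2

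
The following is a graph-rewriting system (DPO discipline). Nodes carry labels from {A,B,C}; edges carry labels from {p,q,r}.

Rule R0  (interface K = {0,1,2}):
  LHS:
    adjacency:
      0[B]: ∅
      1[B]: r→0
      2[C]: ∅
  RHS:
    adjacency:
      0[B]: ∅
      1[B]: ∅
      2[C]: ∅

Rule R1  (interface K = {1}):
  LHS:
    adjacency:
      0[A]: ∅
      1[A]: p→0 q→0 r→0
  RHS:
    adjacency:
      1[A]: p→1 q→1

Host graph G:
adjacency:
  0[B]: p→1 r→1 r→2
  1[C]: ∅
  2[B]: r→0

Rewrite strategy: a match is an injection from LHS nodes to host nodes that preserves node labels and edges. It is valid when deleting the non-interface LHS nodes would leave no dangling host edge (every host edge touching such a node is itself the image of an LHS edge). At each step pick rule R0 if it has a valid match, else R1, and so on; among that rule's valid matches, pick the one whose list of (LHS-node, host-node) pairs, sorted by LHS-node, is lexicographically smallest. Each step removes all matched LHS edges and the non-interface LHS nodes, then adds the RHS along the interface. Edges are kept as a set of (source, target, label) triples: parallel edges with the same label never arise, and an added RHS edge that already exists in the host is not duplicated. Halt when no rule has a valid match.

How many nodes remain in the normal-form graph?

[0] host  ⇒  3 nodes, 4 edges  {0-p->1 0-r->1 0-r->2 2-r->0}
[1] R0 @ {0↦0, 1↦2, 2↦1}  ⇒  3 nodes, 3 edges  {0-p->1 0-r->1 0-r->2}
[2] R0 @ {0↦2, 1↦0, 2↦1}  ⇒  3 nodes, 2 edges  {0-p->1 0-r->1}
final graph: no rule applies after step 2
NF nodes: {0:B, 1:C, 2:B}

Answer: 3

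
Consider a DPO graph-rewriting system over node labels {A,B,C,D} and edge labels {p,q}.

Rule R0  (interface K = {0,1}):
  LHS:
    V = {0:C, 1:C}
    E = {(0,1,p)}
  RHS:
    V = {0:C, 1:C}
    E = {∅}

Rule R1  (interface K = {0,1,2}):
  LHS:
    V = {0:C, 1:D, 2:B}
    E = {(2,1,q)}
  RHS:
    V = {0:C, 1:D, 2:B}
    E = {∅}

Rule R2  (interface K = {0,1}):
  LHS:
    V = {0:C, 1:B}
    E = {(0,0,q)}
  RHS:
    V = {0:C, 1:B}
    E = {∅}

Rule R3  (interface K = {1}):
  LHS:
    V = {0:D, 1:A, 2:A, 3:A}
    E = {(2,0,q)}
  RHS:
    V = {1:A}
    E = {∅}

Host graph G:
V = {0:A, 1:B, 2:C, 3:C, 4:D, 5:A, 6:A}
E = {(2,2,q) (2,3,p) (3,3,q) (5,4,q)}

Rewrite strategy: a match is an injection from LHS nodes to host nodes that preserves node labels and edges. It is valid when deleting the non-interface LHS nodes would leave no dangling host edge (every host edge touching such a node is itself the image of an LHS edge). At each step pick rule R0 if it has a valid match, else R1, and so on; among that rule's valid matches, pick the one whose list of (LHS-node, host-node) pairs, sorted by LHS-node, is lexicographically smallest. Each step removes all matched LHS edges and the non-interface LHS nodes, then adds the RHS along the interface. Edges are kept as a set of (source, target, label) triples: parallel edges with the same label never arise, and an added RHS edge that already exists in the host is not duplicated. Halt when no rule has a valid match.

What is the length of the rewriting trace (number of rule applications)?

start.  V:7 E:4  edges: 2-q->2 2-p->3 3-q->3 5-q->4
1. fire R0 via {0↦2, 1↦3}  →  V:7 E:3  edges: 2-q->2 3-q->3 5-q->4
2. fire R2 via {0↦2, 1↦1}  →  V:7 E:2  edges: 3-q->3 5-q->4
3. fire R2 via {0↦3, 1↦1}  →  V:7 E:1  edges: 5-q->4
4. fire R3 via {0↦4, 1↦0, 2↦5, 3↦6}  →  V:4 E:0  edges: ∅
normal form: no rule applies after step 4

Answer: 4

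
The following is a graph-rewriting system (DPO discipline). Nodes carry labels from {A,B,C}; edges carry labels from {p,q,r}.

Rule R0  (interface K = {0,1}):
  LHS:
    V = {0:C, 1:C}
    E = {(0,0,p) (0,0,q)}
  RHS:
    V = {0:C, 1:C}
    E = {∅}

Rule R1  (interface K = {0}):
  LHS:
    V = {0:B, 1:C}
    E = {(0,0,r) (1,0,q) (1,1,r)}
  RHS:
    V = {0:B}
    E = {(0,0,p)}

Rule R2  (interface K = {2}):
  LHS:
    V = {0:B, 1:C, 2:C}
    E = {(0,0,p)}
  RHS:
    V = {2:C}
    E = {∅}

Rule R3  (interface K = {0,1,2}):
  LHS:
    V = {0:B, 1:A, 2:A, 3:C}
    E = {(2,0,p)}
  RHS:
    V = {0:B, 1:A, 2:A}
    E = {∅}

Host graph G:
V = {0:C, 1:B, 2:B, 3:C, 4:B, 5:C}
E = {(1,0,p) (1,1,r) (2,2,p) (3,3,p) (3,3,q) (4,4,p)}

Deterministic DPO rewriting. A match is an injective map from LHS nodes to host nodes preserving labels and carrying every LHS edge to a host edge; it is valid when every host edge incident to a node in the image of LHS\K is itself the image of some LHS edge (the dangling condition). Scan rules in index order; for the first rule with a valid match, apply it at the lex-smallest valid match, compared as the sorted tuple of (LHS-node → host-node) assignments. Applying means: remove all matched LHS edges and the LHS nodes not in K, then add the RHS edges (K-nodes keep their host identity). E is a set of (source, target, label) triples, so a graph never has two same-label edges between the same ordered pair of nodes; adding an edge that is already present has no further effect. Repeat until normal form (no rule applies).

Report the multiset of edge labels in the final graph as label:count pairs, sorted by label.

Answer: p:1 r:1

Derivation:
initial: |V|=6 |E|=6  E = 1-p->0 1-r->1 2-p->2 3-p->3 3-q->3 4-p->4
step 1: apply R0 at {0↦3, 1↦0}  → |V|=6 |E|=4  E = 1-p->0 1-r->1 2-p->2 4-p->4
step 2: apply R2 at {0↦2, 1↦3, 2↦0}  → |V|=4 |E|=3  E = 1-p->0 1-r->1 4-p->4
step 3: apply R2 at {0↦4, 1↦5, 2↦0}  → |V|=2 |E|=2  E = 1-p->0 1-r->1
final graph: no rule applies after step 3
NF edges: [(1, 0, 'p'), (1, 1, 'r')]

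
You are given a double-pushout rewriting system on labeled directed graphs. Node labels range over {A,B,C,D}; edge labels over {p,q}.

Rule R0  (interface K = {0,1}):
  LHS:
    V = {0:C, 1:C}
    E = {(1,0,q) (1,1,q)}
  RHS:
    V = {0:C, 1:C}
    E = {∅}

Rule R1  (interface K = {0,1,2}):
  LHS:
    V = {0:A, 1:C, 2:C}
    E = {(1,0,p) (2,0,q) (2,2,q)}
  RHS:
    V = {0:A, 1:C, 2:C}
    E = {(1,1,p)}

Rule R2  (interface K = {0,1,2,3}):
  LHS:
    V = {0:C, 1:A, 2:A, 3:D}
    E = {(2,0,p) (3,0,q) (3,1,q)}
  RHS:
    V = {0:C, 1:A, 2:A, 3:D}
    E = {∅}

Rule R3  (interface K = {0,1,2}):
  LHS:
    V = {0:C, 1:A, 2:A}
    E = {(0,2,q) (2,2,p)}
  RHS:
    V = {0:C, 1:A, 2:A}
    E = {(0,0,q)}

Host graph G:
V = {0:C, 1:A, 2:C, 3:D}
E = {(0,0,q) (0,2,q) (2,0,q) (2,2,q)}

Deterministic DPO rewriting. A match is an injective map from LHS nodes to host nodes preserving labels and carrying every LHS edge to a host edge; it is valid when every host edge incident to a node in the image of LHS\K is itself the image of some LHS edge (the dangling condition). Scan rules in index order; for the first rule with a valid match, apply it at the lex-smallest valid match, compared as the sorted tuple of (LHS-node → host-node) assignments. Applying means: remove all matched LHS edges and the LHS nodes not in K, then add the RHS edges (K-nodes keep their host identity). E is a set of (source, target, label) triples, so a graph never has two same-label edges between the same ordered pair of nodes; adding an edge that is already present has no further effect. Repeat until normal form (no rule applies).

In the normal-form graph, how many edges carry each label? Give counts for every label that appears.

start.  V:4 E:4  edges: 0-q->0 0-q->2 2-q->0 2-q->2
1. fire R0 via {0↦0, 1↦2}  →  V:4 E:2  edges: 0-q->0 0-q->2
2. fire R0 via {0↦2, 1↦0}  →  V:4 E:0  edges: ∅
normal form: no rule applies after step 2
NF edges: []

Answer: (no edges)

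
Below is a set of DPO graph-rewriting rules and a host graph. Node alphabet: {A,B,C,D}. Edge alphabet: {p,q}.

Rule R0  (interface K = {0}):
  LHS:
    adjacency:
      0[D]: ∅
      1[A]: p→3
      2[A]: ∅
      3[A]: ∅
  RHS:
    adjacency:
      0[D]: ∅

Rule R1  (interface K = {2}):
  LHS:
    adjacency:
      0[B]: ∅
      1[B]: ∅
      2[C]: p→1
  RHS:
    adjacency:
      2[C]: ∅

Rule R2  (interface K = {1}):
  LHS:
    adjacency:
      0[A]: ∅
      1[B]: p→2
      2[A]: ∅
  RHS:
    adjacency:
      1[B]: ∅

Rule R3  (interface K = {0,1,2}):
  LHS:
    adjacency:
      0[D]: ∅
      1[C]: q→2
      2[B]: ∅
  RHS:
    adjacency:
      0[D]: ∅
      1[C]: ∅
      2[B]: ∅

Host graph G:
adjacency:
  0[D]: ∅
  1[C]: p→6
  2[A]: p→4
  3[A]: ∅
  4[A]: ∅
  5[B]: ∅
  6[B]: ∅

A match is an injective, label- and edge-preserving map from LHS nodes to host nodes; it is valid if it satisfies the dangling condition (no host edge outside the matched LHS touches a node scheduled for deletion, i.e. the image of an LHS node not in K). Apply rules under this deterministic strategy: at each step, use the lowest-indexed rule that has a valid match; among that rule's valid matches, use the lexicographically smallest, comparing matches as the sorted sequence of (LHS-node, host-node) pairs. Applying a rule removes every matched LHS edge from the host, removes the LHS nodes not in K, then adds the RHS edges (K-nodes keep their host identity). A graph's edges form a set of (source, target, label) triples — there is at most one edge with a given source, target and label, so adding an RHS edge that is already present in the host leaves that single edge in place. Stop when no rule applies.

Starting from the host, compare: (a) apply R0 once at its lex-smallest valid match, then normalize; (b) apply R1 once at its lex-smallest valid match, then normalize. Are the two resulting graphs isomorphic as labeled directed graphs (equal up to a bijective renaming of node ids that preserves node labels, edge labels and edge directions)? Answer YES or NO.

branch R0-first: apply at {0↦0, 1↦2, 2↦3, 3↦4} → |E|=1, then 1 more step(s) → NF |V|=2 |E|=0 V={0:D, 1:C} E=∅
branch R1-first: apply at {0↦5, 1↦6, 2↦1} → |E|=1, then 1 more step(s) → NF |V|=2 |E|=0 V={0:D, 1:C} E=∅
graphs isomorphic (equal up to label-preserving node renaming)

Answer: YES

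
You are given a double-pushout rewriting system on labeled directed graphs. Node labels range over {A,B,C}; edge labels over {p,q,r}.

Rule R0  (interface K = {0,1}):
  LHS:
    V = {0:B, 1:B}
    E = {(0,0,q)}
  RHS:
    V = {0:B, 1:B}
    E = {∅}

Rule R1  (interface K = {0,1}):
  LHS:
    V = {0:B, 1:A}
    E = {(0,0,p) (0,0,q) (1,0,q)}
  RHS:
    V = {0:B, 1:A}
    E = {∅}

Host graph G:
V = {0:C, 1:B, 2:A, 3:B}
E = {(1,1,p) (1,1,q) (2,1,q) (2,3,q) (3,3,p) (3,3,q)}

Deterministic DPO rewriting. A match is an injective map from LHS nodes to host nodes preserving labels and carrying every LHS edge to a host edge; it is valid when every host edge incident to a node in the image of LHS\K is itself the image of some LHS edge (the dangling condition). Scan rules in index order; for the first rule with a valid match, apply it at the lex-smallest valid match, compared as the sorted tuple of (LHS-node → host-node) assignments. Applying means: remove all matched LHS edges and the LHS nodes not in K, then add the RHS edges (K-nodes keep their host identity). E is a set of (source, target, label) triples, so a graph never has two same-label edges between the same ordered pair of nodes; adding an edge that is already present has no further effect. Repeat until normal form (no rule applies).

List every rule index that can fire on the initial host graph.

R0: 2 valid matches — {0↦1, 1↦3}, {0↦3, 1↦1}
R1: 2 valid matches — {0↦1, 1↦2}, {0↦3, 1↦2}

Answer: [R0,R1]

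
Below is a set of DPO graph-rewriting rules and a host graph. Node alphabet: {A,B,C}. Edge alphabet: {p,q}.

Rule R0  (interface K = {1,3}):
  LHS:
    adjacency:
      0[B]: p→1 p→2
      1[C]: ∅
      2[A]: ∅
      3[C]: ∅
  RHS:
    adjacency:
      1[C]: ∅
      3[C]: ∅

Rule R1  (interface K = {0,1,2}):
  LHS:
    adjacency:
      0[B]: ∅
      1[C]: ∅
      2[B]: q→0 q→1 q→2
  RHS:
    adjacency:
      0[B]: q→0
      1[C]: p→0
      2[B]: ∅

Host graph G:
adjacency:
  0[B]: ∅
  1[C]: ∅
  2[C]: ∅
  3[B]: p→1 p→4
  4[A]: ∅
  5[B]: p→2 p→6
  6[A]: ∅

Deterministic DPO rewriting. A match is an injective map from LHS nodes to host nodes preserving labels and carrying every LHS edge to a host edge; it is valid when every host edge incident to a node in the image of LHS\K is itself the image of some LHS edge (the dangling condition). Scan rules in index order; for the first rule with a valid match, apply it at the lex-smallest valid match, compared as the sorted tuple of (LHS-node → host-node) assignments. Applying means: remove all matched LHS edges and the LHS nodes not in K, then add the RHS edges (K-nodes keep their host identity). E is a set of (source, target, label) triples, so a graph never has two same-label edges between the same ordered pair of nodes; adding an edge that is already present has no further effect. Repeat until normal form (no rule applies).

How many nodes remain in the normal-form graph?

Answer: 3

Derivation:
[0] host  ⇒  7 nodes, 4 edges  {3-p->1 3-p->4 5-p->2 5-p->6}
[1] R0 @ {0↦3, 1↦1, 2↦4, 3↦2}  ⇒  5 nodes, 2 edges  {5-p->2 5-p->6}
[2] R0 @ {0↦5, 1↦2, 2↦6, 3↦1}  ⇒  3 nodes, 0 edges  {∅}
halt: no rule applies after step 2
NF nodes: {0:B, 1:C, 2:C}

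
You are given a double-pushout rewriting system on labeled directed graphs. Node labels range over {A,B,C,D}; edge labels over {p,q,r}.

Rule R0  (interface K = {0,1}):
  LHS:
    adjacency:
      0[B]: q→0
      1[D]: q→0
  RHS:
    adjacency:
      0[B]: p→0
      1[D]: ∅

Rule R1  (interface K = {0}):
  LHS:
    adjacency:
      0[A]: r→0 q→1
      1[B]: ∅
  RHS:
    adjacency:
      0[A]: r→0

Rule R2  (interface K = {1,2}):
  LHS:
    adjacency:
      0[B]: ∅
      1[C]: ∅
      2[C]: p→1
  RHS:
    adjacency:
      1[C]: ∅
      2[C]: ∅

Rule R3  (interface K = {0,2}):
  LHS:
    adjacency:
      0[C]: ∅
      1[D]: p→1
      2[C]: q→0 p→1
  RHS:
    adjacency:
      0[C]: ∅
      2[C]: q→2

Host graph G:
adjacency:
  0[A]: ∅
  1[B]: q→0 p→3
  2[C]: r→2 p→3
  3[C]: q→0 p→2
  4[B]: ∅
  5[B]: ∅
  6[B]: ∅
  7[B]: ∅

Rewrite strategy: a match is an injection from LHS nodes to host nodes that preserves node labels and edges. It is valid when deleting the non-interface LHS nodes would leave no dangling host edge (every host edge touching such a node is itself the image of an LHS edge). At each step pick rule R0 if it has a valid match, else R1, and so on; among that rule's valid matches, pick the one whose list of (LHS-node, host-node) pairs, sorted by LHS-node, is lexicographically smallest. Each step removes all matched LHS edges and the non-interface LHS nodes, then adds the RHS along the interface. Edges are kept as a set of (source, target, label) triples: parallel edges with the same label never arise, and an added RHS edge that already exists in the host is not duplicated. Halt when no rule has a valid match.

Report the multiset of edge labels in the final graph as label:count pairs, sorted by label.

Answer: p:1 q:2 r:1

Derivation:
initial: |V|=8 |E|=6  E = 1-q->0 1-p->3 2-r->2 2-p->3 3-q->0 3-p->2
step 1: apply R2 at {0↦4, 1↦2, 2↦3}  → |V|=7 |E|=5  E = 1-q->0 1-p->3 2-r->2 2-p->3 3-q->0
step 2: apply R2 at {0↦5, 1↦3, 2↦2}  → |V|=6 |E|=4  E = 1-q->0 1-p->3 2-r->2 3-q->0
normal form: no rule applies after step 2
NF edges: [(1, 0, 'q'), (1, 3, 'p'), (2, 2, 'r'), (3, 0, 'q')]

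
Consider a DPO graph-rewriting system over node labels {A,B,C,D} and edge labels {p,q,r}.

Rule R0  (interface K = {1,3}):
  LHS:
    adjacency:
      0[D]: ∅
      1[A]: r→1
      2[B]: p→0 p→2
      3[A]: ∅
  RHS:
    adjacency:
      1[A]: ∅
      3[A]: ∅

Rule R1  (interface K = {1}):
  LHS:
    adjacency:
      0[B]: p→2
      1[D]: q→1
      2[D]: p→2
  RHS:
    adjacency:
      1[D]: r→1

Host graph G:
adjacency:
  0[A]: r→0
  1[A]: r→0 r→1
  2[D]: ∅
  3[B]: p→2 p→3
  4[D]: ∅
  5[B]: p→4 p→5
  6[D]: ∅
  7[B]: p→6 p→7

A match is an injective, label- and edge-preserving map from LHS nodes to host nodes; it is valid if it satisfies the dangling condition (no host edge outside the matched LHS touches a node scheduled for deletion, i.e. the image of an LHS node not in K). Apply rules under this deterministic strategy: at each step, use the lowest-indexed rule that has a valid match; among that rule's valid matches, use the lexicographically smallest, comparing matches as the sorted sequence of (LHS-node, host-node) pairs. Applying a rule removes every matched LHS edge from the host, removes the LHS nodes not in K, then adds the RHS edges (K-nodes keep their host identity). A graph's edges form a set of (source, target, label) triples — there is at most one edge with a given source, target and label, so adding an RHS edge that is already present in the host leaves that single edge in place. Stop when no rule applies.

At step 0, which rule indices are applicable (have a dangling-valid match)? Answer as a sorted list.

Answer: [R0]

Derivation:
R0: 6 valid matches — {0↦2, 1↦0, 2↦3, 3↦1}, {0↦2, 1↦1, 2↦3, 3↦0}, {0↦4, 1↦0, 2↦5, 3↦1} (+3 more)
R1: no valid match — LHS pattern not found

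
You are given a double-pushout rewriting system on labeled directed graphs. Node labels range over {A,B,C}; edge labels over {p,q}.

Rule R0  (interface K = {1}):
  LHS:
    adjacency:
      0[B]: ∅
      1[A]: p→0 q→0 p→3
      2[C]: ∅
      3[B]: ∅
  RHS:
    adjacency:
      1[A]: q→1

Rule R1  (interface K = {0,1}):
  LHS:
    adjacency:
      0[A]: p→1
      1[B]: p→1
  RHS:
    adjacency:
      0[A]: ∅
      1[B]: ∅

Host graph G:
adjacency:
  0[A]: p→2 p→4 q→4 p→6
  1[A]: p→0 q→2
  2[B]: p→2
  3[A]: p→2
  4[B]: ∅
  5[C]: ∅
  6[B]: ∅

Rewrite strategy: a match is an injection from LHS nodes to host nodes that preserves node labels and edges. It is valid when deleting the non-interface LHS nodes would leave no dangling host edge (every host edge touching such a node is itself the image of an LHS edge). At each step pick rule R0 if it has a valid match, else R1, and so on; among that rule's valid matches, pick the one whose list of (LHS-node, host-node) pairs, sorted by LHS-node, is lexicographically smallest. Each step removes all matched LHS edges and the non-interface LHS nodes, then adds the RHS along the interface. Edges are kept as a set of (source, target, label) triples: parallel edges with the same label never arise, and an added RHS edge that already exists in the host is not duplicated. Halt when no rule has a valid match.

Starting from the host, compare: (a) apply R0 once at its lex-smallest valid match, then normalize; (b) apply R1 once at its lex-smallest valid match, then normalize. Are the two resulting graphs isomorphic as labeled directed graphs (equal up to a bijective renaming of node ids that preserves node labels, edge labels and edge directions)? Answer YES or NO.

Answer: YES

Rewrite trace:
branch R0-first: apply at {0↦4, 1↦0, 2↦5, 3↦6} → |E|=6, then 1 more step(s) → NF |V|=4 |E|=4 V={0:A, 1:A, 2:B, 3:A} E=0-q->0 1-p->0 1-q->2 3-p->2
branch R1-first: apply at {0↦0, 1↦2} → |E|=6, then 1 more step(s) → NF |V|=4 |E|=4 V={0:A, 1:A, 2:B, 3:A} E=0-q->0 1-p->0 1-q->2 3-p->2
graphs isomorphic (equal up to label-preserving node renaming)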